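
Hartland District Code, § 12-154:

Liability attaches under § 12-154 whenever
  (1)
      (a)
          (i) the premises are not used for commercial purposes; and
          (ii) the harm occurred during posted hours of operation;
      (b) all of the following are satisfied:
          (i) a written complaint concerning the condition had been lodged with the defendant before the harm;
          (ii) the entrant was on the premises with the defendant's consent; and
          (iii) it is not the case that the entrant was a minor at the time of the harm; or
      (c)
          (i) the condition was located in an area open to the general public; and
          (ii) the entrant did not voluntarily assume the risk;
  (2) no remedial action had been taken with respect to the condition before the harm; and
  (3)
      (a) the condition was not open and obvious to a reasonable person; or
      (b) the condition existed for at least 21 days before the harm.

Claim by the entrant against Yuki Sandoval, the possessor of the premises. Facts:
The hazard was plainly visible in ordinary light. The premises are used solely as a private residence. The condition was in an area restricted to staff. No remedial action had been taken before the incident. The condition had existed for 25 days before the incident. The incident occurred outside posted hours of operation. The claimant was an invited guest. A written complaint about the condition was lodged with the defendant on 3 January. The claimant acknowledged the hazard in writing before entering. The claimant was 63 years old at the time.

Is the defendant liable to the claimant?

Yes — liable.

(i) not (commercial use) — met.
(ii) during posted hours — fails.
(a) = T AND F = false.
(i) complaint lodged — met.
(ii) consent to enter — holds.
(iii) not (entrant a minor) — met.
(b) = T AND T AND T = true.
(i) public area — not met.
(ii) no assumed risk — fails.
(c) = F AND F = false.
(1): F OR T OR F → true.
(2) no remedial action — holds.
(a) not open/obvious — not met.
(b) condition ≥21 days old — met.
So (3) is satisfied (F OR T).
Overall: T AND T AND T → true.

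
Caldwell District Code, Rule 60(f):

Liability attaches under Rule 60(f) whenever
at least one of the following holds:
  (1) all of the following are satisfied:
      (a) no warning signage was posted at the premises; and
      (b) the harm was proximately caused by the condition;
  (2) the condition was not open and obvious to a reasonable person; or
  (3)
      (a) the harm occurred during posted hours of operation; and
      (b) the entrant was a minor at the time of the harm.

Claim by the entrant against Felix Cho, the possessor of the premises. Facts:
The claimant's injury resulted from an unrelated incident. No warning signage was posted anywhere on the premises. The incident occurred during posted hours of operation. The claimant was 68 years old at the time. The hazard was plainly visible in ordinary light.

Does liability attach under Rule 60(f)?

No — not liable.

(a) no signage posted — met.
(b) proximate cause — not satisfied.
So (1) is not satisfied (T AND F).
(2) not open/obvious — fails.
(a) during posted hours — holds.
(b) entrant a minor — fails.
(3) = T AND F = false.
So Overall is not satisfied (F OR F OR F).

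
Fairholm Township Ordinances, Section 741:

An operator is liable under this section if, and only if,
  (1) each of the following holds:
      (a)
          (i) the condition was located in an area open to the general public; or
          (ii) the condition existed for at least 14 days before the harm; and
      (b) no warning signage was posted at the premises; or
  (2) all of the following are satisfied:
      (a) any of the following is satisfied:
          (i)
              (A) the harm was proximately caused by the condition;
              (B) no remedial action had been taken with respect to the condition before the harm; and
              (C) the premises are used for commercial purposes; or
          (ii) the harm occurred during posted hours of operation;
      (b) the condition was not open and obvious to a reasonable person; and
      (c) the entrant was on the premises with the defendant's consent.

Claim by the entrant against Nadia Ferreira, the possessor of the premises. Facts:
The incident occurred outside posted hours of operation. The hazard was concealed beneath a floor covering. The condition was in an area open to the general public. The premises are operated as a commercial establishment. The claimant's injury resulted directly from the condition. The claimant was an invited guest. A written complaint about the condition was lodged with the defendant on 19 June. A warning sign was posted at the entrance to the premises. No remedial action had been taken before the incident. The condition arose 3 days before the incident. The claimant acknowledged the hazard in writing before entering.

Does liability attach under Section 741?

Yes — liable.

(i) public area — holds.
(ii) condition ≥14 days old — not met.
(a) = T OR F = true.
(b) no signage posted — not satisfied.
(1): T AND F → false.
(A) proximate cause — satisfied.
(B) no remedial action — met.
(C) commercial use — satisfied.
(i): T AND T AND T → true.
(ii) during posted hours — not met.
(a) = T OR F = true.
(b) not open/obvious — met.
(c) consent to enter — holds.
(2) = T AND T AND T = true.
Overall: F OR T → true.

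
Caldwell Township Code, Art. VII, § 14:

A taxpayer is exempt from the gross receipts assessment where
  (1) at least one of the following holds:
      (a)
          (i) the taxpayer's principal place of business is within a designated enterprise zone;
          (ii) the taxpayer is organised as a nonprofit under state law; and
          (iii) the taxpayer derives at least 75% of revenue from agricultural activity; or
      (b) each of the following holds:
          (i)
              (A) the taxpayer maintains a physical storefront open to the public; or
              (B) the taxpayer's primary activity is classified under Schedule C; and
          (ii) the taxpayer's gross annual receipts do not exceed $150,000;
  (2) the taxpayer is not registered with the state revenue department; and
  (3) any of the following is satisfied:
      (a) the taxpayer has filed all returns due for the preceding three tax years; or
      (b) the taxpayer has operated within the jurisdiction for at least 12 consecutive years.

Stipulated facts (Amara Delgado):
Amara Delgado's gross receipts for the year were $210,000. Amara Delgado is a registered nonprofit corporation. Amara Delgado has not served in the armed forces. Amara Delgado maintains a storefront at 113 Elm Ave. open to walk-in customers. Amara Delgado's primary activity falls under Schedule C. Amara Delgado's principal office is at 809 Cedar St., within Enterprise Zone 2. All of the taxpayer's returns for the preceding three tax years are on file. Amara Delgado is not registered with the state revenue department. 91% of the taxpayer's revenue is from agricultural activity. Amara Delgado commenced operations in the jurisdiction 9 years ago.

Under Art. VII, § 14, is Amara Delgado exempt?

Yes — exempt.

(i) in enterprise zone — holds.
(ii) nonprofit — holds.
(iii) ≥75% agricultural — satisfied.
(a): T AND T AND T → true.
(A) has storefront — holds.
(B) Schedule C activity — satisfied.
(i): T OR T → true.
(ii) receipts ≤ $150,000 — not satisfied.
(b) = T AND F = false.
So (1) is satisfied (T OR F).
(2) not (state-registered) — met.
(a) returns current — holds.
(b) ≥ 12 yrs in jurisdiction — not satisfied.
(3) = T OR F = true.
So Overall is satisfied (T AND T AND T).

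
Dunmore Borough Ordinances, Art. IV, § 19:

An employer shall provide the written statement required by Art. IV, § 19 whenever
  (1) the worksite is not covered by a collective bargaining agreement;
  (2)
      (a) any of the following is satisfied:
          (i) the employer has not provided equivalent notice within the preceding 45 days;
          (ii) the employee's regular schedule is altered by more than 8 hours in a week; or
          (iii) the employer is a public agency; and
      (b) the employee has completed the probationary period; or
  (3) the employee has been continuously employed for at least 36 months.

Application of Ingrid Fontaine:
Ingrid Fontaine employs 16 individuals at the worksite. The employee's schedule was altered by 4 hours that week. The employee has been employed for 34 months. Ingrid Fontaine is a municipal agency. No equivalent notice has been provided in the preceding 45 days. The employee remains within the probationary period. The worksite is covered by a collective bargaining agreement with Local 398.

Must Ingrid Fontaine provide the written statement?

No — not required.

(1) no CBA — not satisfied.
(i) no recent notice — met.
(ii) schedule shift > 8h — not met.
(iii) public agency — met.
So (a) is satisfied (T OR F OR T).
(b) past probation — not met.
So (2) is not satisfied (T AND F).
(3) tenure ≥ 36 mo. — not met.
Overall = F OR F OR F = false.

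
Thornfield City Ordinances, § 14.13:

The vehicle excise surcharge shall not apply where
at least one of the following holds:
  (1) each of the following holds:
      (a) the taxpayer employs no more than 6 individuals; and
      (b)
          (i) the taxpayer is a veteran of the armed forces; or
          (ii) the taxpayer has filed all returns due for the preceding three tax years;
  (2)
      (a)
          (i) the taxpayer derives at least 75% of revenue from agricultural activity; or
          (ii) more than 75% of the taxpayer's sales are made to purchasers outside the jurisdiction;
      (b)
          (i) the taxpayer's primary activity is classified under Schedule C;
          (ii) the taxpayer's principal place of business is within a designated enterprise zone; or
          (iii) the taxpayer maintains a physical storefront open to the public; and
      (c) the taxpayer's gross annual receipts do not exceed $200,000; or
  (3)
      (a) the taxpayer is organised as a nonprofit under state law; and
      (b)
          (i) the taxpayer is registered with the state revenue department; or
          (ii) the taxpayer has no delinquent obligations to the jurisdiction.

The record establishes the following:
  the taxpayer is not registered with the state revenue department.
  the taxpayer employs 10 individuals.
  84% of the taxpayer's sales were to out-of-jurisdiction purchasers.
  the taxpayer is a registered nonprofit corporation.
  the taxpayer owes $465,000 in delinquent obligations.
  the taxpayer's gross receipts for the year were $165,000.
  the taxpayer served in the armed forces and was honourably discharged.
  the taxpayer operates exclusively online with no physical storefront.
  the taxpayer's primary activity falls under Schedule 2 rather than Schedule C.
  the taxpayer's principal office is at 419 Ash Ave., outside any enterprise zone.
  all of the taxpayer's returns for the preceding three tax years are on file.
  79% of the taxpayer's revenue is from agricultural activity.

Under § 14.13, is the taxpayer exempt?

(a) ≤ 6 employees — not satisfied.
(i) veteran — satisfied.
(ii) returns current — satisfied.
(b): T OR T → true.
(1) = F AND T = false.
(i) ≥75% agricultural — holds.
(ii) >75% out-of-jur. sales — holds.
So (a) is satisfied (T OR T).
(i) Schedule C activity — fails.
(ii) in enterprise zone — fails.
(iii) has storefront — not met.
(b) = F OR F OR F = false.
(c) receipts ≤ $200,000 — met.
(2) = T AND F AND T = false.
(a) nonprofit — met.
(i) state-registered — not satisfied.
(ii) no delinquency — not met.
(b): F OR F → false.
So (3) is not satisfied (T AND F).
So Overall is not satisfied (F OR F OR F).

No — not exempt.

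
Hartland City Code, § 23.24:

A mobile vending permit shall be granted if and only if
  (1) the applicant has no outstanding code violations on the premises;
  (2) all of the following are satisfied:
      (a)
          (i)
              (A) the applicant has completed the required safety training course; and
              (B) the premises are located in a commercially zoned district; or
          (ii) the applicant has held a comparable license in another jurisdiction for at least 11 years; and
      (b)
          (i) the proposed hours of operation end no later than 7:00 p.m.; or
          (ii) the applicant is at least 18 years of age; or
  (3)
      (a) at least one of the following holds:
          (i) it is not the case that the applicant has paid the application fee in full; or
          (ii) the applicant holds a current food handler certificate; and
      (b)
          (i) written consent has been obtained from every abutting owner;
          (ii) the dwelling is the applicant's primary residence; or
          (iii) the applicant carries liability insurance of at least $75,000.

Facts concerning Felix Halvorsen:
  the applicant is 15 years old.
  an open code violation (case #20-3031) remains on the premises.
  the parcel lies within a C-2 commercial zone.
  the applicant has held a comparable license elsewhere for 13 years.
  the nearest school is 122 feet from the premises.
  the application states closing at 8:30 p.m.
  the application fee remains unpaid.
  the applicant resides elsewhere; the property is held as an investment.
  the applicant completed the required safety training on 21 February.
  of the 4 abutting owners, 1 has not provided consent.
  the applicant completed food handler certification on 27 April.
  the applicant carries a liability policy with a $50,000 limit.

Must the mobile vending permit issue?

(1) no code violations — not met.
(A) safety training — holds.
(B) commercially zoned — met.
So (i) is satisfied (T AND T).
(ii) prior license ≥ 11 yr — satisfied.
(a): T OR T → true.
(i) closes by 7 p.m. — fails.
(ii) age ≥ 18 — fails.
So (b) is not satisfied (F OR F).
(2): T AND F → false.
(i) not (fee paid) — satisfied.
(ii) food handler cert. — holds.
(a) = T OR T = true.
(i) all abutters consent — not satisfied.
(ii) primary residence — fails.
(iii) insurance ≥ $75,000 — not met.
(b): F OR F OR F → false.
So (3) is not satisfied (T AND F).
So Overall is not satisfied (F OR F OR F).

No — denied.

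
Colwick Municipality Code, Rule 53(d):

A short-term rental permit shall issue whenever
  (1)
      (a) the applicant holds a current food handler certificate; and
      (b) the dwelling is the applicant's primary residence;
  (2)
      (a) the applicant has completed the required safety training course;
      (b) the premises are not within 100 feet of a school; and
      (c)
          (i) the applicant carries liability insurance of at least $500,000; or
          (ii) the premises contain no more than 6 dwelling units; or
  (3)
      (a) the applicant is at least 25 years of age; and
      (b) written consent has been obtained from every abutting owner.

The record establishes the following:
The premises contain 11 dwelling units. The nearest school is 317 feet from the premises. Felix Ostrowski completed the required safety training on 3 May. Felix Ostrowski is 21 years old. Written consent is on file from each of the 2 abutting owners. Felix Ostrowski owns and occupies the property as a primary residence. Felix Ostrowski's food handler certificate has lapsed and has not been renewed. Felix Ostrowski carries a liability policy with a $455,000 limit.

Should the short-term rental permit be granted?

(a) food handler cert. — not met.
(b) primary residence — satisfied.
(1): F AND T → false.
(a) safety training — satisfied.
(b) ≥100 ft from school — satisfied.
(i) insurance ≥ $500,000 — not met.
(ii) ≤ 6 units — fails.
(c): F OR F → false.
So (2) is not satisfied (T AND T AND F).
(a) age ≥ 25 — fails.
(b) all abutters consent — satisfied.
So (3) is not satisfied (F AND T).
Overall = F OR F OR F = false.

No — denied.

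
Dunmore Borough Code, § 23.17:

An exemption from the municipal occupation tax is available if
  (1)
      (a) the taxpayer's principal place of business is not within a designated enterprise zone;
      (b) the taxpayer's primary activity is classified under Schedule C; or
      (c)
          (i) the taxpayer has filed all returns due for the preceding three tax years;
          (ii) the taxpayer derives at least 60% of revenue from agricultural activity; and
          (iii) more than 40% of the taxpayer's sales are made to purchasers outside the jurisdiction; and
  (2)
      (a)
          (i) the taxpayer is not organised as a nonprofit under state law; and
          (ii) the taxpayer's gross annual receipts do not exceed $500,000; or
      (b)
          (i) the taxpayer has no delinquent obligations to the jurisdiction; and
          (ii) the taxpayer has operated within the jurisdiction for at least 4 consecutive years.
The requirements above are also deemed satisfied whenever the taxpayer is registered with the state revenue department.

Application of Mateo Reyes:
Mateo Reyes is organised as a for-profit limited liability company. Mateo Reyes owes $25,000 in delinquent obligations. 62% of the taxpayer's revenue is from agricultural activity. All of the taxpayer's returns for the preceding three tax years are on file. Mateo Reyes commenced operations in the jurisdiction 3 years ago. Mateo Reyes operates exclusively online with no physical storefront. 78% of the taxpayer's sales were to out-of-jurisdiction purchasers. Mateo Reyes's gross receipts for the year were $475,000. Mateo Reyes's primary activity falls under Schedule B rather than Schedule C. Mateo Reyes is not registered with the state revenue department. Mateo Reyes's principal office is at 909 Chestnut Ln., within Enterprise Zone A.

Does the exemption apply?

Yes — exempt.

(a) not (in enterprise zone) — fails.
(b) Schedule C activity — fails.
(i) returns current — holds.
(ii) ≥60% agricultural — holds.
(iii) >40% out-of-jur. sales — met.
(c) = T AND T AND T = true.
(1) = F OR F OR T = true.
(i) not (nonprofit) — holds.
(ii) receipts ≤ $500,000 — satisfied.
(a): T AND T → true.
(i) no delinquency — not satisfied.
(ii) ≥ 4 yrs in jurisdiction — not satisfied.
So (b) is not satisfied (F AND F).
So (2) is satisfied (T OR F).
So Overall is satisfied (T AND T).
Exception (state-registered) — not satisfied.
Result: main true OR exception false → true.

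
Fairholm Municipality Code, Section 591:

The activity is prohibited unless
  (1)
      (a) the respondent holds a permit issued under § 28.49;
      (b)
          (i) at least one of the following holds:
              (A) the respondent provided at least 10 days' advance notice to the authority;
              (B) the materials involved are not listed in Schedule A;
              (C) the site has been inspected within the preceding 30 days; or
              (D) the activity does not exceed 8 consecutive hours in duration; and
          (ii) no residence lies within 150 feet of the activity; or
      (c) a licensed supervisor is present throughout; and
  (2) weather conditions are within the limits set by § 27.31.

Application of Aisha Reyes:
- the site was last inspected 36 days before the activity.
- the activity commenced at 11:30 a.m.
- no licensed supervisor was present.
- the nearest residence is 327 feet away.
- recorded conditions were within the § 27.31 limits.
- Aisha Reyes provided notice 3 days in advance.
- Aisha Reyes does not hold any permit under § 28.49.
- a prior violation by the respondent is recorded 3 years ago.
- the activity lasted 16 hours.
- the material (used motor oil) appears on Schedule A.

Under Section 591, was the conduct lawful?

No — unlawful.

(a) holds permit — fails.
(A) ≥10 days' notice — not satisfied.
(B) not (Schedule A material) — fails.
(C) site inspected — not satisfied.
(D) ≤ 8 hrs duration — not met.
So (i) is not satisfied (F OR F OR F OR F).
(ii) no residence in 150 ft — satisfied.
So (b) is not satisfied (F AND T).
(c) supervisor present — not met.
(1) = F OR F OR F = false.
(2) weather ok — met.
Overall: F AND T → false.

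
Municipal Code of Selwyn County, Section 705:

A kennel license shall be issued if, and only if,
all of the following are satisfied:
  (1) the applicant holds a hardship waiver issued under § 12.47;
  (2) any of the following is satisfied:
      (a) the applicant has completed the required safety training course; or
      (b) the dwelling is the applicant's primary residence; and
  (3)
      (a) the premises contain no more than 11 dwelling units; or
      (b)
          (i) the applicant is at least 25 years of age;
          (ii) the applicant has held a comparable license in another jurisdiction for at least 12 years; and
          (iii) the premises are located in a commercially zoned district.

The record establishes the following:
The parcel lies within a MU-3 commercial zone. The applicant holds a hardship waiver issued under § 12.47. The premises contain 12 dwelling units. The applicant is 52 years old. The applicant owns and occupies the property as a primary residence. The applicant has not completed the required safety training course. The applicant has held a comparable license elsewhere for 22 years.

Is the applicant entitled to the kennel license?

(1) hardship waiver — holds.
(a) safety training — not met.
(b) primary residence — met.
So (2) is satisfied (F OR T).
(a) ≤ 11 units — fails.
(i) age ≥ 25 — holds.
(ii) prior license ≥ 12 yr — satisfied.
(iii) commercially zoned — met.
(b) = T AND T AND T = true.
(3) = F OR T = true.
So Overall is satisfied (T AND T AND T).

Yes — granted.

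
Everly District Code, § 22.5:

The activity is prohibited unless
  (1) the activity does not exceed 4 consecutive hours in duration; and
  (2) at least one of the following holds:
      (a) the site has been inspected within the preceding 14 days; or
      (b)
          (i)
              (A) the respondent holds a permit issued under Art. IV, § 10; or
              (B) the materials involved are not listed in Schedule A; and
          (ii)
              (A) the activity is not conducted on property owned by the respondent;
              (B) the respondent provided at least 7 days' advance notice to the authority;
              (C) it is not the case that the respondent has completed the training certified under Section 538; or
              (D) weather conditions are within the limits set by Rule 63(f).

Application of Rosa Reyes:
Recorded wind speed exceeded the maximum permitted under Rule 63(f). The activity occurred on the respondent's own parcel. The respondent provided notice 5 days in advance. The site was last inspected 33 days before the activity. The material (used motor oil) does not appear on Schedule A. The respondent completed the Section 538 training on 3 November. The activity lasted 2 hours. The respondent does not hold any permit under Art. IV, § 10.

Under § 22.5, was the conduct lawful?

(1) ≤ 4 hrs duration — satisfied.
(a) site inspected — not satisfied.
(A) holds permit — not satisfied.
(B) not (Schedule A material) — holds.
(i) = F OR T = true.
(A) not (own property) — not met.
(B) ≥7 days' notice — fails.
(C) not (training certified) — not satisfied.
(D) weather ok — not met.
(ii) = F OR F OR F OR F = false.
(b) = T AND F = false.
So (2) is not satisfied (F OR F).
So Overall is not satisfied (T AND F).

No — unlawful.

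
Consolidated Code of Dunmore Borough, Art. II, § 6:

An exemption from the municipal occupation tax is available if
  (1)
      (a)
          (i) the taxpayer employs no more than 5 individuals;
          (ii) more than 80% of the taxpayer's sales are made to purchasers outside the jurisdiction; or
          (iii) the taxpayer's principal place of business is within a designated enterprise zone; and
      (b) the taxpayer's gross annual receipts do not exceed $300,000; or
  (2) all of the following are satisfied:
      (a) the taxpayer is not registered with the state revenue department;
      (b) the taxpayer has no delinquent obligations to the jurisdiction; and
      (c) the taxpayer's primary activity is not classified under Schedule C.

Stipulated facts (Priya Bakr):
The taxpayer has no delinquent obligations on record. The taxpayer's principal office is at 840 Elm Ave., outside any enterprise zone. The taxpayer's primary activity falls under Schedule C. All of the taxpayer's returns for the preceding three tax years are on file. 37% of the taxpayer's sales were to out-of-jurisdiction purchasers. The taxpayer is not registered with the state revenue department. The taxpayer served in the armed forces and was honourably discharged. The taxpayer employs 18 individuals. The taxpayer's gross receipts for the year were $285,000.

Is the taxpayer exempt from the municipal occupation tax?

No — not exempt.

(i) ≤ 5 employees — fails.
(ii) >80% out-of-jur. sales — not satisfied.
(iii) in enterprise zone — not satisfied.
(a): F OR F OR F → false.
(b) receipts ≤ $300,000 — satisfied.
(1): F AND T → false.
(a) not (state-registered) — holds.
(b) no delinquency — satisfied.
(c) not (Schedule C activity) — not satisfied.
So (2) is not satisfied (T AND T AND F).
So Overall is not satisfied (F OR F).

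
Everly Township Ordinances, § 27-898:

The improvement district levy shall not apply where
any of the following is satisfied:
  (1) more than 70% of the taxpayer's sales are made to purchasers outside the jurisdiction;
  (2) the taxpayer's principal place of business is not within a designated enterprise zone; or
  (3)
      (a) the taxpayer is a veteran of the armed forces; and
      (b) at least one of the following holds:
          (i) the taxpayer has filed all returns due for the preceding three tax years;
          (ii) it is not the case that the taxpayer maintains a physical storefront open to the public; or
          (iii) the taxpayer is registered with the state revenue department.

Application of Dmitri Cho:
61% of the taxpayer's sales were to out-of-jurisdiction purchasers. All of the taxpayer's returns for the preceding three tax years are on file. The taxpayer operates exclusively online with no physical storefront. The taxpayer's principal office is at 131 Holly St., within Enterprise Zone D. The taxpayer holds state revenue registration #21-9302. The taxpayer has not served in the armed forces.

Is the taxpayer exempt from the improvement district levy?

(1) >70% out-of-jur. sales — fails.
(2) not (in enterprise zone) — not satisfied.
(a) veteran — not met.
(i) returns current — holds.
(ii) not (has storefront) — met.
(iii) state-registered — satisfied.
(b): T OR T OR T → true.
(3) = F AND T = false.
Overall = F OR F OR F = false.

No — not exempt.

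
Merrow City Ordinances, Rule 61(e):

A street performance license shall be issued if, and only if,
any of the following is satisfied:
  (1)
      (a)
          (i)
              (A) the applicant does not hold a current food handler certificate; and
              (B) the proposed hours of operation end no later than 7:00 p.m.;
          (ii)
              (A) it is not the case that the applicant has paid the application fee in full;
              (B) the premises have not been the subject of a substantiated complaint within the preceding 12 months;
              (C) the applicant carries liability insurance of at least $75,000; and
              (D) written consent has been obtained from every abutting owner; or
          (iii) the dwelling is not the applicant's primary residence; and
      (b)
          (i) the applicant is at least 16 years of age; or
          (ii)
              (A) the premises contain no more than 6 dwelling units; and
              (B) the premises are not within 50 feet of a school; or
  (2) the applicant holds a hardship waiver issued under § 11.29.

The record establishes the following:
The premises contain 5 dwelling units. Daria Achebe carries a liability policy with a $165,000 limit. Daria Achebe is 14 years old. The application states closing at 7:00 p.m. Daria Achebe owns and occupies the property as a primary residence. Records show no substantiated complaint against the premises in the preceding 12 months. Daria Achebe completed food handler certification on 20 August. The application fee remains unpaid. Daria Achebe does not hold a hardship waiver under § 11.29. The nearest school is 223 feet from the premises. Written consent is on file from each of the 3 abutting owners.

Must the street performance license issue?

(A) not (food handler cert.) — not met.
(B) closes by 7 p.m. — met.
(i) = F AND T = false.
(A) not (fee paid) — satisfied.
(B) no complaint in 12 mo. — met.
(C) insurance ≥ $75,000 — met.
(D) all abutters consent — met.
So (ii) is satisfied (T AND T AND T AND T).
(iii) not (primary residence) — not satisfied.
(a): F OR T OR F → true.
(i) age ≥ 16 — not met.
(A) ≤ 6 units — holds.
(B) ≥50 ft from school — met.
So (ii) is satisfied (T AND T).
So (b) is satisfied (F OR T).
(1) = T AND T = true.
(2) hardship waiver — not met.
So Overall is satisfied (T OR F).

Yes — granted.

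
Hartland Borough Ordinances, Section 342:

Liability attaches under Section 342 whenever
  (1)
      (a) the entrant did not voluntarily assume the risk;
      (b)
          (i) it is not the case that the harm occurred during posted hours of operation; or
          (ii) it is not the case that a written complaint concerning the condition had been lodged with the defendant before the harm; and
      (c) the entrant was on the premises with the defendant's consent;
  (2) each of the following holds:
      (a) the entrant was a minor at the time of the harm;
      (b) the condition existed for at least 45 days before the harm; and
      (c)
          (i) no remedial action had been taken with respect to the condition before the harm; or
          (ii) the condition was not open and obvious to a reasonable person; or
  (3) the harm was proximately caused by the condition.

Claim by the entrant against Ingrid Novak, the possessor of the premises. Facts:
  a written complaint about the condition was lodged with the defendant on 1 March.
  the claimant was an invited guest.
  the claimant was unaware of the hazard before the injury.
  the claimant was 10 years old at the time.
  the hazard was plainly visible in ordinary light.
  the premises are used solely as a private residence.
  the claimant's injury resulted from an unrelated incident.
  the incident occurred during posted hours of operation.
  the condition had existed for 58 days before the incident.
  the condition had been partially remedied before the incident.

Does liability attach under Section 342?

(a) no assumed risk — holds.
(i) not (during posted hours) — not satisfied.
(ii) not (complaint lodged) — fails.
(b) = F OR F = false.
(c) consent to enter — holds.
(1) = T AND F AND T = false.
(a) entrant a minor — met.
(b) condition ≥45 days old — met.
(i) no remedial action — not satisfied.
(ii) not open/obvious — not met.
So (c) is not satisfied (F OR F).
(2): T AND T AND F → false.
(3) proximate cause — not satisfied.
So Overall is not satisfied (F OR F OR F).

No — not liable.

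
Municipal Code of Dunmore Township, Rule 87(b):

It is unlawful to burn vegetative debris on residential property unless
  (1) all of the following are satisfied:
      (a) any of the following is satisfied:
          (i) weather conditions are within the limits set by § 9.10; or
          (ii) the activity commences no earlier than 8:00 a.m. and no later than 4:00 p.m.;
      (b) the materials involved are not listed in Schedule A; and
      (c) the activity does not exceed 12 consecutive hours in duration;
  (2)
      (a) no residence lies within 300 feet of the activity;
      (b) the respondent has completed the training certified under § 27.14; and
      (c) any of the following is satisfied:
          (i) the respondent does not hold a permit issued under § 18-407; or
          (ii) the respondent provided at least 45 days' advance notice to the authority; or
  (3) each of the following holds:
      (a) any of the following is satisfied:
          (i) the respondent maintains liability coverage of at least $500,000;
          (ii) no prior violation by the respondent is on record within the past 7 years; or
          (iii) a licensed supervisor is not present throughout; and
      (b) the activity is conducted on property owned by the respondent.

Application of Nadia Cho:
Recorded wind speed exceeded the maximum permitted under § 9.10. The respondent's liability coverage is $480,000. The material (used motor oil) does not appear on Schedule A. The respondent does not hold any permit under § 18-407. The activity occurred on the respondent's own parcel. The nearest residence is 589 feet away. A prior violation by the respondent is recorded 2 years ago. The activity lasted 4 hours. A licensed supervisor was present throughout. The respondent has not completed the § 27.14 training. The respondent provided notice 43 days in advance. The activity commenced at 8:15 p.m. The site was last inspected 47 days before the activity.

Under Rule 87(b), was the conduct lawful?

No — unlawful.

(i) weather ok — not met.
(ii) start within hours — not satisfied.
So (a) is not satisfied (F OR F).
(b) not (Schedule A material) — satisfied.
(c) ≤ 12 hrs duration — satisfied.
(1): F AND T AND T → false.
(a) no residence in 300 ft — met.
(b) training certified — not met.
(i) not (holds permit) — met.
(ii) ≥45 days' notice — not satisfied.
So (c) is satisfied (T OR F).
(2): T AND F AND T → false.
(i) coverage ≥ $500,000 — fails.
(ii) no prior violation — not satisfied.
(iii) not (supervisor present) — not met.
So (a) is not satisfied (F OR F OR F).
(b) own property — met.
So (3) is not satisfied (F AND T).
Overall = F OR F OR F = false.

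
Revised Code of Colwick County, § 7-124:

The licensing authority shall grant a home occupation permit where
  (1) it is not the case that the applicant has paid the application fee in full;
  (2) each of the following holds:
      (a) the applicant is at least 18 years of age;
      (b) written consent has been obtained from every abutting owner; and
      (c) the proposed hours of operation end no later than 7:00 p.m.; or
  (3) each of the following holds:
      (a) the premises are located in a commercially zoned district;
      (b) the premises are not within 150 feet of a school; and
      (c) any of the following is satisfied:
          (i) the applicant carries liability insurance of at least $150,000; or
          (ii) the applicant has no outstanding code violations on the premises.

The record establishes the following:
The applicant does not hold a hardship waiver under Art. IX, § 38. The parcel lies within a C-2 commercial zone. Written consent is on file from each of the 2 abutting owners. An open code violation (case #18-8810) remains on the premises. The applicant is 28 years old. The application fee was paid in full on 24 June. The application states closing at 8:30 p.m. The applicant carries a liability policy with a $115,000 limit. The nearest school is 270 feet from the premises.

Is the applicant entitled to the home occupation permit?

No — denied.

(1) not (fee paid) — not met.
(a) age ≥ 18 — holds.
(b) all abutters consent — satisfied.
(c) closes by 7 p.m. — fails.
(2) = T AND T AND F = false.
(a) commercially zoned — holds.
(b) ≥150 ft from school — met.
(i) insurance ≥ $150,000 — fails.
(ii) no code violations — not satisfied.
(c) = F OR F = false.
(3): T AND T AND F → false.
Overall = F OR F OR F = false.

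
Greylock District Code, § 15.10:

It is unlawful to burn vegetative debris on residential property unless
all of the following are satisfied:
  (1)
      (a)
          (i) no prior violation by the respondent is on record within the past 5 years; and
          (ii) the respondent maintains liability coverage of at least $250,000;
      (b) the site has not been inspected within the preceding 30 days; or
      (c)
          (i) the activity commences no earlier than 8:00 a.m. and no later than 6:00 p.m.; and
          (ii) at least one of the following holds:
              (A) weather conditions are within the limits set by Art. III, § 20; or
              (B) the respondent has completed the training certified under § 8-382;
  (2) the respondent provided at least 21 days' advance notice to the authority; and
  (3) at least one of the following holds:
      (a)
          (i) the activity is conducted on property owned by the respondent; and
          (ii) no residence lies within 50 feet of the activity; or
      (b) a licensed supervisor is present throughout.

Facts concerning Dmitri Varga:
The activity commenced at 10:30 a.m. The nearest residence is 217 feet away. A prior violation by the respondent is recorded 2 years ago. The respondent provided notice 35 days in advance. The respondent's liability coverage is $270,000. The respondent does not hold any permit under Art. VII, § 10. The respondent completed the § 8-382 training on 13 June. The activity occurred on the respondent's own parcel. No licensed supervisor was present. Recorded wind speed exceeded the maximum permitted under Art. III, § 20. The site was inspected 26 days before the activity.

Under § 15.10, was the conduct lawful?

Yes — lawful.

(i) no prior violation — not met.
(ii) coverage ≥ $250,000 — holds.
(a) = F AND T = false.
(b) not (site inspected) — fails.
(i) start within hours — met.
(A) weather ok — fails.
(B) training certified — holds.
So (ii) is satisfied (F OR T).
(c) = T AND T = true.
(1) = F OR F OR T = true.
(2) ≥21 days' notice — met.
(i) own property — holds.
(ii) no residence in 50 ft — satisfied.
(a) = T AND T = true.
(b) supervisor present — not satisfied.
So (3) is satisfied (T OR F).
Overall: T AND T AND T → true.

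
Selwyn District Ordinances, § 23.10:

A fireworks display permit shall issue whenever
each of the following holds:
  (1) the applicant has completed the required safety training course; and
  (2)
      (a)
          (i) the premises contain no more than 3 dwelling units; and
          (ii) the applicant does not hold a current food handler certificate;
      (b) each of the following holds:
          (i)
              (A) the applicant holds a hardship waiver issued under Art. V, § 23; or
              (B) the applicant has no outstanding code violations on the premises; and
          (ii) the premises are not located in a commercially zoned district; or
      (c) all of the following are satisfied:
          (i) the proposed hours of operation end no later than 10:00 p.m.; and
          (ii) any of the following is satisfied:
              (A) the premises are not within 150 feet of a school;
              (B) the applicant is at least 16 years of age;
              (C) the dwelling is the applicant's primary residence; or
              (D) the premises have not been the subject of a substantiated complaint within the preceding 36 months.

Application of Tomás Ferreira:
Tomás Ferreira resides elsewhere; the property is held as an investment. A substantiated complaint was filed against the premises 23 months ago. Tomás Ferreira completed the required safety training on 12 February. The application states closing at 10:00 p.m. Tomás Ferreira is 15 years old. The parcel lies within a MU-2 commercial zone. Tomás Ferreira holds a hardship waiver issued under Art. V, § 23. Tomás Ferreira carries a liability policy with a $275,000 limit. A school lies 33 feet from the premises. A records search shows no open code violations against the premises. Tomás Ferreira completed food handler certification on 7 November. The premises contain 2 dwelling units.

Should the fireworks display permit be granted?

No — denied.

(1) safety training — satisfied.
(i) ≤ 3 units — met.
(ii) not (food handler cert.) — not satisfied.
So (a) is not satisfied (T AND F).
(A) hardship waiver — met.
(B) no code violations — holds.
So (i) is satisfied (T OR T).
(ii) not (commercially zoned) — fails.
(b) = T AND F = false.
(i) closes by 10 p.m. — met.
(A) ≥150 ft from school — fails.
(B) age ≥ 16 — fails.
(C) primary residence — fails.
(D) no complaint in 36 mo. — not satisfied.
So (ii) is not satisfied (F OR F OR F OR F).
(c): T AND F → false.
So (2) is not satisfied (F OR F OR F).
Overall: T AND F → false.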